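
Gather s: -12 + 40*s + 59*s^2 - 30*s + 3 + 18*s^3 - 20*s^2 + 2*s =18*s^3 + 39*s^2 + 12*s - 9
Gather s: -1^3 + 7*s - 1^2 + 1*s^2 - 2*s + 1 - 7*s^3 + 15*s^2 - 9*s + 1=-7*s^3 + 16*s^2 - 4*s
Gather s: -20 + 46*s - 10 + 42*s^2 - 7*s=42*s^2 + 39*s - 30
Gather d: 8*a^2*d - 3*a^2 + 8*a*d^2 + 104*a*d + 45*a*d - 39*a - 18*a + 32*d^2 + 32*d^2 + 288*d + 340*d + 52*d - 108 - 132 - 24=-3*a^2 - 57*a + d^2*(8*a + 64) + d*(8*a^2 + 149*a + 680) - 264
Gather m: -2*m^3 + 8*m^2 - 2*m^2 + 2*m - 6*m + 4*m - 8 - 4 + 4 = -2*m^3 + 6*m^2 - 8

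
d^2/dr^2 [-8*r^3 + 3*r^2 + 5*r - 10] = 6 - 48*r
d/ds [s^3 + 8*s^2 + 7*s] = 3*s^2 + 16*s + 7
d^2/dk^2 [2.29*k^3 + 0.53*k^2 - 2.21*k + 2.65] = 13.74*k + 1.06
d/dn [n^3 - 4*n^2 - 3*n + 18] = 3*n^2 - 8*n - 3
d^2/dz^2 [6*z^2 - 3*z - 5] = 12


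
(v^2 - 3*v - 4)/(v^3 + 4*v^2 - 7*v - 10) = (v - 4)/(v^2 + 3*v - 10)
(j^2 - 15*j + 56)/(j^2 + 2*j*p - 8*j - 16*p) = (j - 7)/(j + 2*p)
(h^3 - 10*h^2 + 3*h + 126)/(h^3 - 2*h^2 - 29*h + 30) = (h^2 - 4*h - 21)/(h^2 + 4*h - 5)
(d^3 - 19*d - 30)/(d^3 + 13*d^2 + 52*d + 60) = (d^2 - 2*d - 15)/(d^2 + 11*d + 30)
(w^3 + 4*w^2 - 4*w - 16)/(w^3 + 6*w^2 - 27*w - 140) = (w^2 - 4)/(w^2 + 2*w - 35)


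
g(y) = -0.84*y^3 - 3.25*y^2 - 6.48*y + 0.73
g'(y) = -2.52*y^2 - 6.5*y - 6.48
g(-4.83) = 50.86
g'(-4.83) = -33.87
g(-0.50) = 3.26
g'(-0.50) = -3.86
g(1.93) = -29.92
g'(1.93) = -28.41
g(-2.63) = 10.57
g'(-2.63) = -6.82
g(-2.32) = 8.76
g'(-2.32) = -4.96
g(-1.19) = 5.25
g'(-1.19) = -2.31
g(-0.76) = 4.15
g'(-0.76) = -3.00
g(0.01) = 0.66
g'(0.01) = -6.55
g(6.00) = -336.59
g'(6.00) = -136.20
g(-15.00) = 2201.68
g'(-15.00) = -475.98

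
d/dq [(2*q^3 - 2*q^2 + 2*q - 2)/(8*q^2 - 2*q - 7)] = 2*(8*q^4 - 4*q^3 - 27*q^2 + 30*q - 9)/(64*q^4 - 32*q^3 - 108*q^2 + 28*q + 49)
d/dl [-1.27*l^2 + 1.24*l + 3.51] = 1.24 - 2.54*l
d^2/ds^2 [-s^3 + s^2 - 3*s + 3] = 2 - 6*s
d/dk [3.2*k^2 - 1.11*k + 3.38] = 6.4*k - 1.11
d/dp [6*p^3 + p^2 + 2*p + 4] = 18*p^2 + 2*p + 2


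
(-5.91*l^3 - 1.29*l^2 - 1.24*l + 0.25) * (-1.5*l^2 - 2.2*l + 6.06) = 8.865*l^5 + 14.937*l^4 - 31.1166*l^3 - 5.4644*l^2 - 8.0644*l + 1.515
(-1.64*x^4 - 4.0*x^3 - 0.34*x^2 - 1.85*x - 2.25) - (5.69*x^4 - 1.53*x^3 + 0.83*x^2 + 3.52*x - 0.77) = -7.33*x^4 - 2.47*x^3 - 1.17*x^2 - 5.37*x - 1.48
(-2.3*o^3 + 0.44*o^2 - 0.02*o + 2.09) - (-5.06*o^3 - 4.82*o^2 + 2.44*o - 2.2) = 2.76*o^3 + 5.26*o^2 - 2.46*o + 4.29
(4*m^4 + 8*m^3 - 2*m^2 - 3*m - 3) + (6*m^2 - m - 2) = 4*m^4 + 8*m^3 + 4*m^2 - 4*m - 5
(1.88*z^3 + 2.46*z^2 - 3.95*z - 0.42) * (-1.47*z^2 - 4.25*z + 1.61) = -2.7636*z^5 - 11.6062*z^4 - 1.6217*z^3 + 21.3655*z^2 - 4.5745*z - 0.6762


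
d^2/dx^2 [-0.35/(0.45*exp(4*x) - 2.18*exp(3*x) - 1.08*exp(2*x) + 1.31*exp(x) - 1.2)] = (0.35*(1.8*exp(3*x) - 6.54*exp(2*x) - 2.16*exp(x) + 1.31)*(3.6*exp(3*x) - 13.08*exp(2*x) - 4.32*exp(x) + 2.62)*exp(x) + (2.52*exp(3*x) - 6.867*exp(2*x) - 1.512*exp(x) + 0.4585)*(-0.45*exp(4*x) + 2.18*exp(3*x) + 1.08*exp(2*x) - 1.31*exp(x) + 1.2))*exp(x)/(-0.45*exp(4*x) + 2.18*exp(3*x) + 1.08*exp(2*x) - 1.31*exp(x) + 1.2)^3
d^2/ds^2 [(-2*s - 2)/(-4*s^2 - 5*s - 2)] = 4*((s + 1)*(8*s + 5)^2 - 3*(4*s + 3)*(4*s^2 + 5*s + 2))/(4*s^2 + 5*s + 2)^3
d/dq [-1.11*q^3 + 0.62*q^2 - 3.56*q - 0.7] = -3.33*q^2 + 1.24*q - 3.56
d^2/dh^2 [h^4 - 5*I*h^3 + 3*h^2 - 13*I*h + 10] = 12*h^2 - 30*I*h + 6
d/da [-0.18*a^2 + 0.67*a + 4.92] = 0.67 - 0.36*a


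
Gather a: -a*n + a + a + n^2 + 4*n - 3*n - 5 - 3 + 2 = a*(2 - n) + n^2 + n - 6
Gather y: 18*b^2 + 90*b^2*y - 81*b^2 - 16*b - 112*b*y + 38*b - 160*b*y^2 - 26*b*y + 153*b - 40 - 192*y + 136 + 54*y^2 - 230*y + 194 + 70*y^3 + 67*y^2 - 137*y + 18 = -63*b^2 + 175*b + 70*y^3 + y^2*(121 - 160*b) + y*(90*b^2 - 138*b - 559) + 308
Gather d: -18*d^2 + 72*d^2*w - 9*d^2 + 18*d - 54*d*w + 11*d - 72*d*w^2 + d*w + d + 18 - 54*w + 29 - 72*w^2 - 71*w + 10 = d^2*(72*w - 27) + d*(-72*w^2 - 53*w + 30) - 72*w^2 - 125*w + 57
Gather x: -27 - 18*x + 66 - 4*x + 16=55 - 22*x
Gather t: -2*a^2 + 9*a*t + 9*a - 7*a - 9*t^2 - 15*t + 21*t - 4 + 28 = -2*a^2 + 2*a - 9*t^2 + t*(9*a + 6) + 24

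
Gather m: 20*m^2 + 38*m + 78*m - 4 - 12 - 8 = 20*m^2 + 116*m - 24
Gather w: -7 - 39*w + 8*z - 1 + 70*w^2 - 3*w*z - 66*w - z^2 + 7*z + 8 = 70*w^2 + w*(-3*z - 105) - z^2 + 15*z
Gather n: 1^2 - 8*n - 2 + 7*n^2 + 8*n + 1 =7*n^2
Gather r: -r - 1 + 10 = 9 - r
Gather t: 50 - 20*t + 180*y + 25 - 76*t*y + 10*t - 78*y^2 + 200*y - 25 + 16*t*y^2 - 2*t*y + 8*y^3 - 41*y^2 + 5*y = t*(16*y^2 - 78*y - 10) + 8*y^3 - 119*y^2 + 385*y + 50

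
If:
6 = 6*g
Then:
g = 1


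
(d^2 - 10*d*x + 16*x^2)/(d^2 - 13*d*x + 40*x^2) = (-d + 2*x)/(-d + 5*x)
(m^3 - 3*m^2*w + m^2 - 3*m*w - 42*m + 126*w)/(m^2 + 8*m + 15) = (m^3 - 3*m^2*w + m^2 - 3*m*w - 42*m + 126*w)/(m^2 + 8*m + 15)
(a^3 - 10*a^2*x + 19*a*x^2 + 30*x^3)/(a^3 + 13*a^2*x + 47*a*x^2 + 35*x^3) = (a^2 - 11*a*x + 30*x^2)/(a^2 + 12*a*x + 35*x^2)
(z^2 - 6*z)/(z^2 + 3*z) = (z - 6)/(z + 3)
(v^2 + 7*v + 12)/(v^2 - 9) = (v + 4)/(v - 3)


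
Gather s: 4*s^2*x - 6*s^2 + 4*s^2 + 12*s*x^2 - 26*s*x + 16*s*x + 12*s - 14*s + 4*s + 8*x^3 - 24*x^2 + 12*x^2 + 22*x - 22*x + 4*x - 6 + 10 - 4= s^2*(4*x - 2) + s*(12*x^2 - 10*x + 2) + 8*x^3 - 12*x^2 + 4*x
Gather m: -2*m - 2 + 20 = 18 - 2*m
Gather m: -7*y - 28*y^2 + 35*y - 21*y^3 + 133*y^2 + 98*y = -21*y^3 + 105*y^2 + 126*y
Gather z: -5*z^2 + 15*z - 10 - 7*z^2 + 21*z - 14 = -12*z^2 + 36*z - 24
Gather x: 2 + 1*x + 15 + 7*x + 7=8*x + 24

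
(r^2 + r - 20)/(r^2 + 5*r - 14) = (r^2 + r - 20)/(r^2 + 5*r - 14)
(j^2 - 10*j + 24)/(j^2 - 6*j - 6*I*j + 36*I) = (j - 4)/(j - 6*I)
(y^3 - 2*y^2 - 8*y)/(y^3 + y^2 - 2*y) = (y - 4)/(y - 1)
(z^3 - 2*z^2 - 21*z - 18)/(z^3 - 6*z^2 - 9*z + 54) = (z + 1)/(z - 3)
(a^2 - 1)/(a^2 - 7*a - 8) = (a - 1)/(a - 8)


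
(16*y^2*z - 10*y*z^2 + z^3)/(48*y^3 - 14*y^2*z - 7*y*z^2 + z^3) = z/(3*y + z)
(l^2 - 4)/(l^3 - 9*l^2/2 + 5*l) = 2*(l + 2)/(l*(2*l - 5))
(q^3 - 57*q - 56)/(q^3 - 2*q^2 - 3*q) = (q^2 - q - 56)/(q*(q - 3))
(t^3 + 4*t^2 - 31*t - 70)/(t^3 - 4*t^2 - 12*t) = (t^2 + 2*t - 35)/(t*(t - 6))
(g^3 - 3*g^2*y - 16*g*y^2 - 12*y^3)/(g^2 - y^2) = (-g^2 + 4*g*y + 12*y^2)/(-g + y)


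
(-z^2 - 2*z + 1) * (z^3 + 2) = -z^5 - 2*z^4 + z^3 - 2*z^2 - 4*z + 2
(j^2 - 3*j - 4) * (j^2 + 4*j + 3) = j^4 + j^3 - 13*j^2 - 25*j - 12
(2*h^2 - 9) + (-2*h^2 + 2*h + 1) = 2*h - 8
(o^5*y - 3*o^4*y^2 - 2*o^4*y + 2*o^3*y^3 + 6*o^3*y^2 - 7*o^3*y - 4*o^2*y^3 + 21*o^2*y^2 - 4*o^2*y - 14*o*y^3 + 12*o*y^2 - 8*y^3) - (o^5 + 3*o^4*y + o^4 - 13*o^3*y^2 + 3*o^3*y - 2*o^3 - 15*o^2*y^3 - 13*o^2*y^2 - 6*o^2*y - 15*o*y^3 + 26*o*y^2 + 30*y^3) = o^5*y - o^5 - 3*o^4*y^2 - 5*o^4*y - o^4 + 2*o^3*y^3 + 19*o^3*y^2 - 10*o^3*y + 2*o^3 + 11*o^2*y^3 + 34*o^2*y^2 + 2*o^2*y + o*y^3 - 14*o*y^2 - 38*y^3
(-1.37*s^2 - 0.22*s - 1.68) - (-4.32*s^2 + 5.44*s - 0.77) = 2.95*s^2 - 5.66*s - 0.91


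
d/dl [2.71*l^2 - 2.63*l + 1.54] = 5.42*l - 2.63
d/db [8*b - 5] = 8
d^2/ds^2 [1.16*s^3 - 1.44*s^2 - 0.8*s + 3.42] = 6.96*s - 2.88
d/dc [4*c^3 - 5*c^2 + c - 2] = 12*c^2 - 10*c + 1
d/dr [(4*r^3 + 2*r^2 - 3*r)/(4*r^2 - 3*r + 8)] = 2*(8*r^4 - 12*r^3 + 51*r^2 + 16*r - 12)/(16*r^4 - 24*r^3 + 73*r^2 - 48*r + 64)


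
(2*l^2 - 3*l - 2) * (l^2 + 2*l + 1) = 2*l^4 + l^3 - 6*l^2 - 7*l - 2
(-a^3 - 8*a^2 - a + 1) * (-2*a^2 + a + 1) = 2*a^5 + 15*a^4 - 7*a^3 - 11*a^2 + 1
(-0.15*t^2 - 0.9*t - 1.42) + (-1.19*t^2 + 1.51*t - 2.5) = -1.34*t^2 + 0.61*t - 3.92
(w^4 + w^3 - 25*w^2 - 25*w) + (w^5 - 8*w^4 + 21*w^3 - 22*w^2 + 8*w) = w^5 - 7*w^4 + 22*w^3 - 47*w^2 - 17*w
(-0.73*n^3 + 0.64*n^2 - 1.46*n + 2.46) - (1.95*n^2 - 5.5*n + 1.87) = -0.73*n^3 - 1.31*n^2 + 4.04*n + 0.59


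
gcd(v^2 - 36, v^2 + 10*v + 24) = v + 6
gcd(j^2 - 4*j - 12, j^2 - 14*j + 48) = j - 6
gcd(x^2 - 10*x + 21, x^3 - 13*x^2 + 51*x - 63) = x^2 - 10*x + 21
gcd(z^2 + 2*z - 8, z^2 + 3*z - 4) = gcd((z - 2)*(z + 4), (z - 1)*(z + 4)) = z + 4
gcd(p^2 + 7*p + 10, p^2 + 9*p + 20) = p + 5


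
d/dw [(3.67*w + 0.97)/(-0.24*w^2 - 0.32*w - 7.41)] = (0.8808*w^2 + 0.4656*w - 26.8843)/(0.0576*w^4 + 0.1536*w^3 + 3.6592*w^2 + 4.7424*w + 54.9081)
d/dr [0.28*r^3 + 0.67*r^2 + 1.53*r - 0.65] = 0.84*r^2 + 1.34*r + 1.53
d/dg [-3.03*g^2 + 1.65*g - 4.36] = 1.65 - 6.06*g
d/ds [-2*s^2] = -4*s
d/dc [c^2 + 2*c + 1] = 2*c + 2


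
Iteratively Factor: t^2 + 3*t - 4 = (t - 1)*(t + 4)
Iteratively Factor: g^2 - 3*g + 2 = (g - 2)*(g - 1)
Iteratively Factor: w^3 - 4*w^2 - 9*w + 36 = (w - 4)*(w^2 - 9) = (w - 4)*(w - 3)*(w + 3)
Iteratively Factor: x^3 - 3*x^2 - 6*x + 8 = (x - 1)*(x^2 - 2*x - 8) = (x - 1)*(x + 2)*(x - 4)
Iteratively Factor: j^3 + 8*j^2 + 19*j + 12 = (j + 4)*(j^2 + 4*j + 3) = (j + 3)*(j + 4)*(j + 1)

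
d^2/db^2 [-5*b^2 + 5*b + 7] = -10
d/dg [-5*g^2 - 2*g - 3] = -10*g - 2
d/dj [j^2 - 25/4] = 2*j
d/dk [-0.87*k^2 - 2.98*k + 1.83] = -1.74*k - 2.98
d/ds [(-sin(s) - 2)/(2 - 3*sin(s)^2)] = (-12*sin(s) + 3*cos(s)^2 - 5)*cos(s)/(3*sin(s)^2 - 2)^2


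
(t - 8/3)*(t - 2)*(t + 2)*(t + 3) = t^4 + t^3/3 - 12*t^2 - 4*t/3 + 32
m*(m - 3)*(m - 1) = m^3 - 4*m^2 + 3*m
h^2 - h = h*(h - 1)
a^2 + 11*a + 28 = (a + 4)*(a + 7)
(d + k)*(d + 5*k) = d^2 + 6*d*k + 5*k^2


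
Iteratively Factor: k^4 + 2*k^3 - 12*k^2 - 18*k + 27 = (k - 1)*(k^3 + 3*k^2 - 9*k - 27) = (k - 3)*(k - 1)*(k^2 + 6*k + 9) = (k - 3)*(k - 1)*(k + 3)*(k + 3)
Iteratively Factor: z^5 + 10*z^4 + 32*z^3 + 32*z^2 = (z + 2)*(z^4 + 8*z^3 + 16*z^2) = z*(z + 2)*(z^3 + 8*z^2 + 16*z) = z*(z + 2)*(z + 4)*(z^2 + 4*z) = z^2*(z + 2)*(z + 4)*(z + 4)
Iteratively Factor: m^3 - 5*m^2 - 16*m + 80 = (m - 5)*(m^2 - 16) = (m - 5)*(m + 4)*(m - 4)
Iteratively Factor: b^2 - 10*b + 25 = (b - 5)*(b - 5)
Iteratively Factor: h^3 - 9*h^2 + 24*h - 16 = (h - 1)*(h^2 - 8*h + 16) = (h - 4)*(h - 1)*(h - 4)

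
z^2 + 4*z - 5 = (z - 1)*(z + 5)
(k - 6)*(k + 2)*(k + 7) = k^3 + 3*k^2 - 40*k - 84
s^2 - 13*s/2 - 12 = (s - 8)*(s + 3/2)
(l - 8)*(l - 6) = l^2 - 14*l + 48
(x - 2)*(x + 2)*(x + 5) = x^3 + 5*x^2 - 4*x - 20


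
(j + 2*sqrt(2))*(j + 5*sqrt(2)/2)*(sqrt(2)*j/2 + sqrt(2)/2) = sqrt(2)*j^3/2 + sqrt(2)*j^2/2 + 9*j^2/2 + 9*j/2 + 5*sqrt(2)*j + 5*sqrt(2)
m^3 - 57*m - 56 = (m - 8)*(m + 1)*(m + 7)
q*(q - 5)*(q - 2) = q^3 - 7*q^2 + 10*q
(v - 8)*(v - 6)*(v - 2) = v^3 - 16*v^2 + 76*v - 96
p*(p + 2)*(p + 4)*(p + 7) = p^4 + 13*p^3 + 50*p^2 + 56*p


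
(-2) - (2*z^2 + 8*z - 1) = -2*z^2 - 8*z - 1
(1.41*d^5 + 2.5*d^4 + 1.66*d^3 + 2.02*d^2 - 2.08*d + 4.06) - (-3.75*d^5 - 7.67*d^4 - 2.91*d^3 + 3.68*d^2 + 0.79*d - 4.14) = 5.16*d^5 + 10.17*d^4 + 4.57*d^3 - 1.66*d^2 - 2.87*d + 8.2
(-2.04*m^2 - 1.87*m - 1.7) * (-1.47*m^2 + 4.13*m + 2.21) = 2.9988*m^4 - 5.6763*m^3 - 9.7325*m^2 - 11.1537*m - 3.757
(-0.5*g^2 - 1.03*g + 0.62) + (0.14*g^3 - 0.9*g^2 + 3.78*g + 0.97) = 0.14*g^3 - 1.4*g^2 + 2.75*g + 1.59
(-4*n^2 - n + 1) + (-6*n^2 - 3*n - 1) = -10*n^2 - 4*n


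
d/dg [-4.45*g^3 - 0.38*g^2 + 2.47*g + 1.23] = -13.35*g^2 - 0.76*g + 2.47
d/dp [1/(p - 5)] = -1/(p - 5)^2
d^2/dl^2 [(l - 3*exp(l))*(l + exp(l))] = -2*l*exp(l) - 12*exp(2*l) - 4*exp(l) + 2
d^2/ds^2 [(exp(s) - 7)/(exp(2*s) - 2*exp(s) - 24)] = (exp(4*s) - 26*exp(3*s) + 186*exp(2*s) - 748*exp(s) + 912)*exp(s)/(exp(6*s) - 6*exp(5*s) - 60*exp(4*s) + 280*exp(3*s) + 1440*exp(2*s) - 3456*exp(s) - 13824)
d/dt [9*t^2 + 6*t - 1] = 18*t + 6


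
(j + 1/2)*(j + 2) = j^2 + 5*j/2 + 1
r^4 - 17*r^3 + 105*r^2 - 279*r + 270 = (r - 6)*(r - 5)*(r - 3)^2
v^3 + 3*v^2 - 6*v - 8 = (v - 2)*(v + 1)*(v + 4)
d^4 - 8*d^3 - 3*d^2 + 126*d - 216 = (d - 6)*(d - 3)^2*(d + 4)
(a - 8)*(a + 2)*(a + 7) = a^3 + a^2 - 58*a - 112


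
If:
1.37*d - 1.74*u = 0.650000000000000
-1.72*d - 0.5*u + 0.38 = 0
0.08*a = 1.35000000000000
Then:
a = 16.88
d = 0.27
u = -0.16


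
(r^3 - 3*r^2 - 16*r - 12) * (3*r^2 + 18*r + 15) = 3*r^5 + 9*r^4 - 87*r^3 - 369*r^2 - 456*r - 180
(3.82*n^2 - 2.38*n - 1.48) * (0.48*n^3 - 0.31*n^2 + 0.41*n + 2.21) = 1.8336*n^5 - 2.3266*n^4 + 1.5936*n^3 + 7.9252*n^2 - 5.8666*n - 3.2708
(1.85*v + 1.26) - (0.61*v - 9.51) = 1.24*v + 10.77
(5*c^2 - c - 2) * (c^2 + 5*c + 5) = 5*c^4 + 24*c^3 + 18*c^2 - 15*c - 10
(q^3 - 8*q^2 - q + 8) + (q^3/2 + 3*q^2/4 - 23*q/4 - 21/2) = 3*q^3/2 - 29*q^2/4 - 27*q/4 - 5/2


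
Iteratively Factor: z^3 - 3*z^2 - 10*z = (z - 5)*(z^2 + 2*z) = (z - 5)*(z + 2)*(z)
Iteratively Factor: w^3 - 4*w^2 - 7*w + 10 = (w - 1)*(w^2 - 3*w - 10) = (w - 5)*(w - 1)*(w + 2)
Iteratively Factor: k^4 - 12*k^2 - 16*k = (k + 2)*(k^3 - 2*k^2 - 8*k) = (k + 2)^2*(k^2 - 4*k) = k*(k + 2)^2*(k - 4)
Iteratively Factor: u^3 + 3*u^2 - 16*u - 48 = (u + 4)*(u^2 - u - 12) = (u - 4)*(u + 4)*(u + 3)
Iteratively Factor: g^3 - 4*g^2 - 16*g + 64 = (g - 4)*(g^2 - 16) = (g - 4)^2*(g + 4)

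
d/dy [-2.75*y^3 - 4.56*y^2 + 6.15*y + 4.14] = -8.25*y^2 - 9.12*y + 6.15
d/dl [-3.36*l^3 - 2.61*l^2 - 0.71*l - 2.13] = -10.08*l^2 - 5.22*l - 0.71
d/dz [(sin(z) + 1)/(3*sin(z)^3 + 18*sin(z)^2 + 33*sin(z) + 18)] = -(2*sin(z) + 5)*cos(z)/(3*(sin(z) + 2)^2*(sin(z) + 3)^2)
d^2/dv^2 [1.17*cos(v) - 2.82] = -1.17*cos(v)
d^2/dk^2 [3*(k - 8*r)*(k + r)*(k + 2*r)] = 18*k - 30*r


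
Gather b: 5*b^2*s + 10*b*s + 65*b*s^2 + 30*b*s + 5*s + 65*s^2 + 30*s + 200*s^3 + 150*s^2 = 5*b^2*s + b*(65*s^2 + 40*s) + 200*s^3 + 215*s^2 + 35*s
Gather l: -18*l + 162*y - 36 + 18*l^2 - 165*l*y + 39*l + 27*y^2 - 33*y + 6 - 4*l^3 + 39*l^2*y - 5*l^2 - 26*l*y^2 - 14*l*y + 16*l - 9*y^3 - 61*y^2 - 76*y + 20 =-4*l^3 + l^2*(39*y + 13) + l*(-26*y^2 - 179*y + 37) - 9*y^3 - 34*y^2 + 53*y - 10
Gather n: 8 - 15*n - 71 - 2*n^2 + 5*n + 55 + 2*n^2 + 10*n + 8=0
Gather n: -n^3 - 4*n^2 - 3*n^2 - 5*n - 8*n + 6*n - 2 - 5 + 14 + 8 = -n^3 - 7*n^2 - 7*n + 15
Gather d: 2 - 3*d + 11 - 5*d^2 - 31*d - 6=-5*d^2 - 34*d + 7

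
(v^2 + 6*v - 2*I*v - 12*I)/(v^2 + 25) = (v^2 + 2*v*(3 - I) - 12*I)/(v^2 + 25)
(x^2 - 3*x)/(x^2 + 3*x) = (x - 3)/(x + 3)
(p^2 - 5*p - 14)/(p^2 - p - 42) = (p + 2)/(p + 6)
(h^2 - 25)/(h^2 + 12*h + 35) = (h - 5)/(h + 7)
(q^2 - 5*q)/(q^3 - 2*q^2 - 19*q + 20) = q/(q^2 + 3*q - 4)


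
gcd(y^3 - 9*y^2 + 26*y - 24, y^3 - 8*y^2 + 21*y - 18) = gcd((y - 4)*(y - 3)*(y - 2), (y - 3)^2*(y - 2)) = y^2 - 5*y + 6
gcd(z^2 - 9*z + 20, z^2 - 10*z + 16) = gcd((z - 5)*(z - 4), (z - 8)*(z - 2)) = 1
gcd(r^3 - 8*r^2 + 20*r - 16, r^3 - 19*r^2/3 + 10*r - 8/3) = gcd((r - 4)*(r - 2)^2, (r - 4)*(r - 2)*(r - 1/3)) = r^2 - 6*r + 8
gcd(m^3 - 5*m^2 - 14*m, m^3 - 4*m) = m^2 + 2*m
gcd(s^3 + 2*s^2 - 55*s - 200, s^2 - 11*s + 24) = s - 8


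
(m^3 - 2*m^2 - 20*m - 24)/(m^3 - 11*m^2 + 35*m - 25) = (m^3 - 2*m^2 - 20*m - 24)/(m^3 - 11*m^2 + 35*m - 25)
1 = 1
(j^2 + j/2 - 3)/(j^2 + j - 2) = (j - 3/2)/(j - 1)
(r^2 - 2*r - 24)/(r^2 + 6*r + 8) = (r - 6)/(r + 2)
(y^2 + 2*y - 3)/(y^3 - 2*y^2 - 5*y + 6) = (y + 3)/(y^2 - y - 6)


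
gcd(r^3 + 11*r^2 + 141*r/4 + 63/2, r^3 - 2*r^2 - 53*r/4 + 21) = r + 7/2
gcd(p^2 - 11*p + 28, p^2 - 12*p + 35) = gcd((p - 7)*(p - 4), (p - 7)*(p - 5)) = p - 7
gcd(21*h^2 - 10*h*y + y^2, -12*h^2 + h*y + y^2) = -3*h + y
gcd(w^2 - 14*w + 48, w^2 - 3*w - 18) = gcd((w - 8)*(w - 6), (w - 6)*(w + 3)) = w - 6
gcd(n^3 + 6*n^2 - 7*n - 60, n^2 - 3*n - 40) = n + 5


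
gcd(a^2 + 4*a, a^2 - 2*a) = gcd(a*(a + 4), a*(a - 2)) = a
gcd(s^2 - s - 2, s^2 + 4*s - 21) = 1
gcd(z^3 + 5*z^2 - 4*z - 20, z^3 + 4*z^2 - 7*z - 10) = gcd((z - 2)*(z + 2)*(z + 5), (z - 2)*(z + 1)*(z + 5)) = z^2 + 3*z - 10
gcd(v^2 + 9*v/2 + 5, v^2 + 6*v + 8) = v + 2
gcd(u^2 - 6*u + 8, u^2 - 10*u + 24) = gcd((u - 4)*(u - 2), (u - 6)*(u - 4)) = u - 4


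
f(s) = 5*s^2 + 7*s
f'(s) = 10*s + 7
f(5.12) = 166.91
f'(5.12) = 58.20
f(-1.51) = 0.83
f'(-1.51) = -8.10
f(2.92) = 63.07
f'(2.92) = 36.20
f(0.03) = 0.21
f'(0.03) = 7.30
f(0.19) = 1.51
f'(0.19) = 8.90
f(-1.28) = -0.77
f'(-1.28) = -5.80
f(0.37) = 3.27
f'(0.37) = 10.70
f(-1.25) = -0.94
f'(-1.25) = -5.50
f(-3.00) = 24.00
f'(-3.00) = -23.00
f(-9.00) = 342.00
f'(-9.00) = -83.00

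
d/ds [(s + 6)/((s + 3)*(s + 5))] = (-s^2 - 12*s - 33)/(s^4 + 16*s^3 + 94*s^2 + 240*s + 225)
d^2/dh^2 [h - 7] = 0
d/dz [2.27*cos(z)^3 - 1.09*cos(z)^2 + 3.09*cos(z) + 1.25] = (-6.81*cos(z)^2 + 2.18*cos(z) - 3.09)*sin(z)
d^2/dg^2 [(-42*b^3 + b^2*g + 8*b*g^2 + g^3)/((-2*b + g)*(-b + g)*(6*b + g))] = 2*b*(-987*b^3 - 495*b^2*g - 81*b*g^2 - 5*g^3)/(216*b^6 - 540*b^5*g + 342*b^4*g^2 + 55*b^3*g^3 - 57*b^2*g^4 - 15*b*g^5 - g^6)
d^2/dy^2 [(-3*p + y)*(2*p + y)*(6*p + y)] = 10*p + 6*y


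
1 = 1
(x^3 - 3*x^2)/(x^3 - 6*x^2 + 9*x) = x/(x - 3)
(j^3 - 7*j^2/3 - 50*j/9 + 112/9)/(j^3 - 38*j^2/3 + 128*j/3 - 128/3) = (j + 7/3)/(j - 8)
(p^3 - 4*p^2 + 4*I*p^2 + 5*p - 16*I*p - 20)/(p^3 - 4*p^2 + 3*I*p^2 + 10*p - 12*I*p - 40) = (p - I)/(p - 2*I)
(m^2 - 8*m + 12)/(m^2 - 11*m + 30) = (m - 2)/(m - 5)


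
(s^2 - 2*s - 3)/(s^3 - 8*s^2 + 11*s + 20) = (s - 3)/(s^2 - 9*s + 20)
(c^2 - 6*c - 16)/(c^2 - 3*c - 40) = (c + 2)/(c + 5)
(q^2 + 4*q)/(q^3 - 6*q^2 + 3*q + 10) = q*(q + 4)/(q^3 - 6*q^2 + 3*q + 10)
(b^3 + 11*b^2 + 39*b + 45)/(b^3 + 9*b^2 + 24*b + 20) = (b^2 + 6*b + 9)/(b^2 + 4*b + 4)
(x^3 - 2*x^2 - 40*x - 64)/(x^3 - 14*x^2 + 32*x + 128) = (x + 4)/(x - 8)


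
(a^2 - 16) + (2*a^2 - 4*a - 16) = 3*a^2 - 4*a - 32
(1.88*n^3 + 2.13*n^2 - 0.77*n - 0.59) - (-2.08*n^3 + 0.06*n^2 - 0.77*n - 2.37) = 3.96*n^3 + 2.07*n^2 + 1.78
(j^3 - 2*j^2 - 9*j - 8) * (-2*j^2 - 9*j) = -2*j^5 - 5*j^4 + 36*j^3 + 97*j^2 + 72*j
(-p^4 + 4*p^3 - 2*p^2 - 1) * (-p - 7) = p^5 + 3*p^4 - 26*p^3 + 14*p^2 + p + 7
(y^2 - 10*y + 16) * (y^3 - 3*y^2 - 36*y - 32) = y^5 - 13*y^4 + 10*y^3 + 280*y^2 - 256*y - 512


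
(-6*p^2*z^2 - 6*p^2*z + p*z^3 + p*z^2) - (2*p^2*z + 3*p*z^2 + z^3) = -6*p^2*z^2 - 8*p^2*z + p*z^3 - 2*p*z^2 - z^3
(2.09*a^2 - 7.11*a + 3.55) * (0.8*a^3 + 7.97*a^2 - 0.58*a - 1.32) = 1.672*a^5 + 10.9693*a^4 - 55.0389*a^3 + 29.6585*a^2 + 7.3262*a - 4.686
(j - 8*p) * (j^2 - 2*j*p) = j^3 - 10*j^2*p + 16*j*p^2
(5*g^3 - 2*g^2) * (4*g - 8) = 20*g^4 - 48*g^3 + 16*g^2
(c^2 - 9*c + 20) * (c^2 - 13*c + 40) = c^4 - 22*c^3 + 177*c^2 - 620*c + 800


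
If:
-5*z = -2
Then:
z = 2/5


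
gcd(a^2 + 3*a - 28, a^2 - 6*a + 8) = a - 4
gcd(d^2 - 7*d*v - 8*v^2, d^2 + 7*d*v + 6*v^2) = d + v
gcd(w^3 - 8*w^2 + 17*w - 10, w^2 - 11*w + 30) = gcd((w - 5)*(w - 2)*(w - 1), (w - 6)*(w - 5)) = w - 5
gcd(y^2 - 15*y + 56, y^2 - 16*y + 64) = y - 8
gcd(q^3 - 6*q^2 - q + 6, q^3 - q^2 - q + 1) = q^2 - 1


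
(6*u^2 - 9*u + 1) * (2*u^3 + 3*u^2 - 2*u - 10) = 12*u^5 - 37*u^3 - 39*u^2 + 88*u - 10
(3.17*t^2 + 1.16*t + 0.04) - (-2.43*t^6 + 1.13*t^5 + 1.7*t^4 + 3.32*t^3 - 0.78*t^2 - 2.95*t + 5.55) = 2.43*t^6 - 1.13*t^5 - 1.7*t^4 - 3.32*t^3 + 3.95*t^2 + 4.11*t - 5.51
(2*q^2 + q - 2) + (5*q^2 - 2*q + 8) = 7*q^2 - q + 6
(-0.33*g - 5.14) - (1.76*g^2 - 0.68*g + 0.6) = -1.76*g^2 + 0.35*g - 5.74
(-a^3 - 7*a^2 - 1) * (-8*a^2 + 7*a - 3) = 8*a^5 + 49*a^4 - 46*a^3 + 29*a^2 - 7*a + 3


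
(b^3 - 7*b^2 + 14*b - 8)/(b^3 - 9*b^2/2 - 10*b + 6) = 2*(b^3 - 7*b^2 + 14*b - 8)/(2*b^3 - 9*b^2 - 20*b + 12)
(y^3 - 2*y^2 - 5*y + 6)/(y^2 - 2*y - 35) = (-y^3 + 2*y^2 + 5*y - 6)/(-y^2 + 2*y + 35)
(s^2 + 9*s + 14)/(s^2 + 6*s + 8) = (s + 7)/(s + 4)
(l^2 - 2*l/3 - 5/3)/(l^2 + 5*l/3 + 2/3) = (3*l - 5)/(3*l + 2)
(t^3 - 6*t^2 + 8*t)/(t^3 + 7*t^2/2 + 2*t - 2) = 2*t*(t^2 - 6*t + 8)/(2*t^3 + 7*t^2 + 4*t - 4)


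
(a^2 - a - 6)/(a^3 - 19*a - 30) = (a - 3)/(a^2 - 2*a - 15)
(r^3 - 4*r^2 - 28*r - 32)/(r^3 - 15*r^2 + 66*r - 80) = (r^2 + 4*r + 4)/(r^2 - 7*r + 10)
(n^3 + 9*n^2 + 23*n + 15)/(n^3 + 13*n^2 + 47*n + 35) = (n + 3)/(n + 7)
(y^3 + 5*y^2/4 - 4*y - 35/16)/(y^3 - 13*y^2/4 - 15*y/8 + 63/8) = (4*y^2 + 12*y + 5)/(2*(2*y^2 - 3*y - 9))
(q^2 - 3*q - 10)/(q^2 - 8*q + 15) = (q + 2)/(q - 3)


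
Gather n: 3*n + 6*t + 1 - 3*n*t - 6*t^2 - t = n*(3 - 3*t) - 6*t^2 + 5*t + 1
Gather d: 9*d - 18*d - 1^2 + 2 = 1 - 9*d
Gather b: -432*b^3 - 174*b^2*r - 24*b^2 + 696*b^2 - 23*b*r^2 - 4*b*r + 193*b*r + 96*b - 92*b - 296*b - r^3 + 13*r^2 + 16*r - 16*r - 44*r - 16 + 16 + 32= -432*b^3 + b^2*(672 - 174*r) + b*(-23*r^2 + 189*r - 292) - r^3 + 13*r^2 - 44*r + 32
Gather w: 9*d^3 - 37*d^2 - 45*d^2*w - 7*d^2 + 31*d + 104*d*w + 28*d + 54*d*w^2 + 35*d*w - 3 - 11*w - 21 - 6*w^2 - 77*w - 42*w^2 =9*d^3 - 44*d^2 + 59*d + w^2*(54*d - 48) + w*(-45*d^2 + 139*d - 88) - 24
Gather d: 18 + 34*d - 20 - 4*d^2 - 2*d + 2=-4*d^2 + 32*d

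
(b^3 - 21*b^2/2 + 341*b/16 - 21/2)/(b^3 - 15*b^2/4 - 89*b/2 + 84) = (b - 3/4)/(b + 6)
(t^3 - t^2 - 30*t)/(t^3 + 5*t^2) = (t - 6)/t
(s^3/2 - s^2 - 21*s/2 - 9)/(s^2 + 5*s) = (s^3 - 2*s^2 - 21*s - 18)/(2*s*(s + 5))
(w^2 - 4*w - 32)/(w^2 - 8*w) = (w + 4)/w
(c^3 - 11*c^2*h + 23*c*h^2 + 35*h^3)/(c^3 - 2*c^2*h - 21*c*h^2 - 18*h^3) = (c^2 - 12*c*h + 35*h^2)/(c^2 - 3*c*h - 18*h^2)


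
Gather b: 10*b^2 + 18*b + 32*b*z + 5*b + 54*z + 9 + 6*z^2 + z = 10*b^2 + b*(32*z + 23) + 6*z^2 + 55*z + 9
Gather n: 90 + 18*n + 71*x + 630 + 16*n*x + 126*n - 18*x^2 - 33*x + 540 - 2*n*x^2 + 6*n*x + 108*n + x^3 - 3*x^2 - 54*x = n*(-2*x^2 + 22*x + 252) + x^3 - 21*x^2 - 16*x + 1260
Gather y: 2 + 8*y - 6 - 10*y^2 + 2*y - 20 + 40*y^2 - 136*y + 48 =30*y^2 - 126*y + 24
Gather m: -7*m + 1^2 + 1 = 2 - 7*m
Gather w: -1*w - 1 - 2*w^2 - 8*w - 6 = -2*w^2 - 9*w - 7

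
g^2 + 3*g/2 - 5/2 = (g - 1)*(g + 5/2)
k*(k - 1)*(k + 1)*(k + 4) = k^4 + 4*k^3 - k^2 - 4*k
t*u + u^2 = u*(t + u)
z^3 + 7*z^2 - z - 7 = (z - 1)*(z + 1)*(z + 7)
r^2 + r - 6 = (r - 2)*(r + 3)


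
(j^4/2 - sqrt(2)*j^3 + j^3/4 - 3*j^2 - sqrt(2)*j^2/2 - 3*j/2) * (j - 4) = j^5/2 - 7*j^4/4 - sqrt(2)*j^4 - 4*j^3 + 7*sqrt(2)*j^3/2 + 2*sqrt(2)*j^2 + 21*j^2/2 + 6*j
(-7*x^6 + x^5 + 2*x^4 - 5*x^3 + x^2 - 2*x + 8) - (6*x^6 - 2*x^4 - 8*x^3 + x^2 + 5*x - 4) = -13*x^6 + x^5 + 4*x^4 + 3*x^3 - 7*x + 12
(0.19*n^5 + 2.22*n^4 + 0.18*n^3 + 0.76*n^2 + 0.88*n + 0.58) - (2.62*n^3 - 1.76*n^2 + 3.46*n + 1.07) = 0.19*n^5 + 2.22*n^4 - 2.44*n^3 + 2.52*n^2 - 2.58*n - 0.49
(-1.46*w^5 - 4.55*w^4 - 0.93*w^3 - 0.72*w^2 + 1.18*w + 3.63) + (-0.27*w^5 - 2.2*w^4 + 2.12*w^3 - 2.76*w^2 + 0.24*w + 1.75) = -1.73*w^5 - 6.75*w^4 + 1.19*w^3 - 3.48*w^2 + 1.42*w + 5.38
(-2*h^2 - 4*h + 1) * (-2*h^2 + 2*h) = 4*h^4 + 4*h^3 - 10*h^2 + 2*h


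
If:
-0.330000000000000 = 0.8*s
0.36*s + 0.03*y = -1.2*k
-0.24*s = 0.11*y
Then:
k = 0.10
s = -0.41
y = 0.90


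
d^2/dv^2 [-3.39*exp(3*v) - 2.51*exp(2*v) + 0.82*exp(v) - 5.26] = (-30.51*exp(2*v) - 10.04*exp(v) + 0.82)*exp(v)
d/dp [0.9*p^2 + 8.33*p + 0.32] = 1.8*p + 8.33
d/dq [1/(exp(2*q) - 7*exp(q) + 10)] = (7 - 2*exp(q))*exp(q)/(exp(2*q) - 7*exp(q) + 10)^2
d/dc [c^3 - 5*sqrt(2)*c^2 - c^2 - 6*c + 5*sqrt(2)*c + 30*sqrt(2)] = 3*c^2 - 10*sqrt(2)*c - 2*c - 6 + 5*sqrt(2)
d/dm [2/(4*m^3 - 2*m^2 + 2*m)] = (-6*m^2 + 2*m - 1)/(m^2*(2*m^2 - m + 1)^2)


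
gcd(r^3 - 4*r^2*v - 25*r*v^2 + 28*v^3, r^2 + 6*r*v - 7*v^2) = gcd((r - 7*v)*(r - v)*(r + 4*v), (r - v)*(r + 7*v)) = r - v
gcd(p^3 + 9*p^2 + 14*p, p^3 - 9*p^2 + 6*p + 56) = p + 2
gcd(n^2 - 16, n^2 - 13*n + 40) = 1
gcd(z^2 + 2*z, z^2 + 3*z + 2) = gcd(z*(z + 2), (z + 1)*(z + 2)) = z + 2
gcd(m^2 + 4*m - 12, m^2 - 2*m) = m - 2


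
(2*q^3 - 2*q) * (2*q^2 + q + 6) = 4*q^5 + 2*q^4 + 8*q^3 - 2*q^2 - 12*q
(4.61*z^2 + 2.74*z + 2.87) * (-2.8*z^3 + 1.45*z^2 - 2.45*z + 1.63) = -12.908*z^5 - 0.9875*z^4 - 15.3575*z^3 + 4.9628*z^2 - 2.5653*z + 4.6781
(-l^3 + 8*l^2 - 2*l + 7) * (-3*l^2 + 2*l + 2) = 3*l^5 - 26*l^4 + 20*l^3 - 9*l^2 + 10*l + 14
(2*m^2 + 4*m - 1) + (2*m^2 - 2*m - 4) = 4*m^2 + 2*m - 5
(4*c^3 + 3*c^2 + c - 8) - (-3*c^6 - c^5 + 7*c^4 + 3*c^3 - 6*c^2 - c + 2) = 3*c^6 + c^5 - 7*c^4 + c^3 + 9*c^2 + 2*c - 10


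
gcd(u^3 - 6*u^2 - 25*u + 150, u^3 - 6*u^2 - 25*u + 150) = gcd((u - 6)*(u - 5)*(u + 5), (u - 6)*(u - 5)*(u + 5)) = u^3 - 6*u^2 - 25*u + 150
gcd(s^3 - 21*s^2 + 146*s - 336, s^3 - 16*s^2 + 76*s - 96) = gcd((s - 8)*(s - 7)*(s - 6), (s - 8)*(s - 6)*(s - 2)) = s^2 - 14*s + 48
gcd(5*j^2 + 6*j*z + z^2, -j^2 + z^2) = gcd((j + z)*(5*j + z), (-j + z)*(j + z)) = j + z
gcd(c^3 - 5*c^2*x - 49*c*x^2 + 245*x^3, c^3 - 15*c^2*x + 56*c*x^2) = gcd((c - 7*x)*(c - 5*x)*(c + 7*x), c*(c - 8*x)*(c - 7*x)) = -c + 7*x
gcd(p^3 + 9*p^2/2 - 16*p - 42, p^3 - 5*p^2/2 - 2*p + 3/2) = 1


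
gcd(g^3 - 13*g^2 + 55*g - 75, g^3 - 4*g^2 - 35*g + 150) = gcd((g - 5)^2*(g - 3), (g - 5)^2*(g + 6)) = g^2 - 10*g + 25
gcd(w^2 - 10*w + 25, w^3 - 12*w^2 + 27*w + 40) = w - 5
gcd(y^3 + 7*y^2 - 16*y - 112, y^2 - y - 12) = y - 4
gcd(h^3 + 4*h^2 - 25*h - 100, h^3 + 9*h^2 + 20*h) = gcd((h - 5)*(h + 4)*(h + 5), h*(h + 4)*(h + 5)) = h^2 + 9*h + 20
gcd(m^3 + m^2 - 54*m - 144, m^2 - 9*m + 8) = m - 8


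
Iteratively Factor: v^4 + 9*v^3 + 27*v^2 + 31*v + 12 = (v + 3)*(v^3 + 6*v^2 + 9*v + 4) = (v + 1)*(v + 3)*(v^2 + 5*v + 4) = (v + 1)^2*(v + 3)*(v + 4)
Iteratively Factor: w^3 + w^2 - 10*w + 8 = (w - 2)*(w^2 + 3*w - 4) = (w - 2)*(w - 1)*(w + 4)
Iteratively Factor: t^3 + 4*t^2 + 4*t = (t + 2)*(t^2 + 2*t) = t*(t + 2)*(t + 2)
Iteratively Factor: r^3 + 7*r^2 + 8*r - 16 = (r + 4)*(r^2 + 3*r - 4) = (r - 1)*(r + 4)*(r + 4)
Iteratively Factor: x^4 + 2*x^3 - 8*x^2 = (x - 2)*(x^3 + 4*x^2) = x*(x - 2)*(x^2 + 4*x) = x^2*(x - 2)*(x + 4)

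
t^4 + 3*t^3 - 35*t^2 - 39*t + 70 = (t - 5)*(t - 1)*(t + 2)*(t + 7)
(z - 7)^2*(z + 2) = z^3 - 12*z^2 + 21*z + 98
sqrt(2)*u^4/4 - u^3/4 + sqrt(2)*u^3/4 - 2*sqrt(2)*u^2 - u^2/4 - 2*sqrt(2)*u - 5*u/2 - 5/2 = (u/2 + sqrt(2)/2)*(u - 5*sqrt(2)/2)*(u + sqrt(2))*(sqrt(2)*u/2 + sqrt(2)/2)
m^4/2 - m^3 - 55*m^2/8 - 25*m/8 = m*(m/2 + 1/4)*(m - 5)*(m + 5/2)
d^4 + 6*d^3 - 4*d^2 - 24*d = d*(d - 2)*(d + 2)*(d + 6)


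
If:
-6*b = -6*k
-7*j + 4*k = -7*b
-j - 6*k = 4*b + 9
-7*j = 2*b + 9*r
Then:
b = -7/9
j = -11/9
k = -7/9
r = 91/81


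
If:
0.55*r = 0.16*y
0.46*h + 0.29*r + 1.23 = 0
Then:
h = -0.183399209486166*y - 2.67391304347826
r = 0.290909090909091*y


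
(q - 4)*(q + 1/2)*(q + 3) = q^3 - q^2/2 - 25*q/2 - 6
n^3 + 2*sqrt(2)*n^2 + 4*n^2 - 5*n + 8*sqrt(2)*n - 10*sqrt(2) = (n - 1)*(n + 5)*(n + 2*sqrt(2))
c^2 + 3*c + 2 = (c + 1)*(c + 2)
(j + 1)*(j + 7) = j^2 + 8*j + 7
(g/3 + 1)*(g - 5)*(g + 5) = g^3/3 + g^2 - 25*g/3 - 25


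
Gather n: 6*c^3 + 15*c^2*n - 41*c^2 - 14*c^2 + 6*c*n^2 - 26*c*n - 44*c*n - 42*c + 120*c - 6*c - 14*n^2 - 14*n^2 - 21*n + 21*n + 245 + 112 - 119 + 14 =6*c^3 - 55*c^2 + 72*c + n^2*(6*c - 28) + n*(15*c^2 - 70*c) + 252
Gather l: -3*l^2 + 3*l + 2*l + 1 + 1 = -3*l^2 + 5*l + 2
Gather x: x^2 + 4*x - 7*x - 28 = x^2 - 3*x - 28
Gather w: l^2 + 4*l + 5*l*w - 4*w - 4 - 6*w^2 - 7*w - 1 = l^2 + 4*l - 6*w^2 + w*(5*l - 11) - 5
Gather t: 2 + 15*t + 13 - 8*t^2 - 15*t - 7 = 8 - 8*t^2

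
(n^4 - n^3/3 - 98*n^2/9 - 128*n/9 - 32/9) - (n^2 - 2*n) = n^4 - n^3/3 - 107*n^2/9 - 110*n/9 - 32/9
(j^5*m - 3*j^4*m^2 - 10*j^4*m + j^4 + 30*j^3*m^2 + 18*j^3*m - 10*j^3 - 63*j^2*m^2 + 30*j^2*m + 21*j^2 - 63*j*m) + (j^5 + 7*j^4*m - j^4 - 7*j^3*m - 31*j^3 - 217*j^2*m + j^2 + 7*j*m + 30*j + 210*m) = j^5*m + j^5 - 3*j^4*m^2 - 3*j^4*m + 30*j^3*m^2 + 11*j^3*m - 41*j^3 - 63*j^2*m^2 - 187*j^2*m + 22*j^2 - 56*j*m + 30*j + 210*m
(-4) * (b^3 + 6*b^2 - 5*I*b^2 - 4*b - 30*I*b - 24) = -4*b^3 - 24*b^2 + 20*I*b^2 + 16*b + 120*I*b + 96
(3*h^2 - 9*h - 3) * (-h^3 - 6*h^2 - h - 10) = -3*h^5 - 9*h^4 + 54*h^3 - 3*h^2 + 93*h + 30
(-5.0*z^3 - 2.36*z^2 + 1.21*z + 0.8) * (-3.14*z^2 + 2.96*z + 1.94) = 15.7*z^5 - 7.3896*z^4 - 20.485*z^3 - 3.5088*z^2 + 4.7154*z + 1.552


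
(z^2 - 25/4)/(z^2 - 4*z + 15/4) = (2*z + 5)/(2*z - 3)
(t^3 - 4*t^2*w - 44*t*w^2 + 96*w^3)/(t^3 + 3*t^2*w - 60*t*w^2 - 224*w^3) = (t^2 + 4*t*w - 12*w^2)/(t^2 + 11*t*w + 28*w^2)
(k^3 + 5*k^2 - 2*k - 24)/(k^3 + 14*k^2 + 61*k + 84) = (k - 2)/(k + 7)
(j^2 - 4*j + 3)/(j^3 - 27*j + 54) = (j - 1)/(j^2 + 3*j - 18)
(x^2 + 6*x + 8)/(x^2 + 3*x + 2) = (x + 4)/(x + 1)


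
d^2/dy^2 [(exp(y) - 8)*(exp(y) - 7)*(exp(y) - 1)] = (9*exp(2*y) - 64*exp(y) + 71)*exp(y)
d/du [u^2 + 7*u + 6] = 2*u + 7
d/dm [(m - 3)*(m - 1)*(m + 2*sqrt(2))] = 3*m^2 - 8*m + 4*sqrt(2)*m - 8*sqrt(2) + 3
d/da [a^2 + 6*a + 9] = 2*a + 6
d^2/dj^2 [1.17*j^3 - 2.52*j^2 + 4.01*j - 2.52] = 7.02*j - 5.04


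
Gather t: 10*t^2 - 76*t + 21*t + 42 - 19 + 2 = 10*t^2 - 55*t + 25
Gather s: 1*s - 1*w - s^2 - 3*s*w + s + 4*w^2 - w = -s^2 + s*(2 - 3*w) + 4*w^2 - 2*w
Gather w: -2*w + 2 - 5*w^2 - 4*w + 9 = -5*w^2 - 6*w + 11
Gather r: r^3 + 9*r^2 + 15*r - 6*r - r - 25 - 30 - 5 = r^3 + 9*r^2 + 8*r - 60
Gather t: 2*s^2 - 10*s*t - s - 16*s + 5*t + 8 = 2*s^2 - 17*s + t*(5 - 10*s) + 8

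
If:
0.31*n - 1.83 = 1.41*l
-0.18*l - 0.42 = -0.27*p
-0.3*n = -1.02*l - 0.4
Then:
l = -3.98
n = -12.20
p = -1.10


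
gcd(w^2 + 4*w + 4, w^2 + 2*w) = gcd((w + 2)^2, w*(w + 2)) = w + 2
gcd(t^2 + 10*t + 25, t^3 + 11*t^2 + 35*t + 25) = t^2 + 10*t + 25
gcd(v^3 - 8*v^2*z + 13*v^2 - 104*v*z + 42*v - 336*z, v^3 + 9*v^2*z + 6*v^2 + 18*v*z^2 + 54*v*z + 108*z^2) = v + 6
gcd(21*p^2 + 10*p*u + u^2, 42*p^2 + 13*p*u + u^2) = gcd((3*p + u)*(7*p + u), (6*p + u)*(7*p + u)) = 7*p + u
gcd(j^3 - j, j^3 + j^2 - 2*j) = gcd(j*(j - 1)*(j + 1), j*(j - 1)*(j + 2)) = j^2 - j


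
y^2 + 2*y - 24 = (y - 4)*(y + 6)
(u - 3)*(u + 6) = u^2 + 3*u - 18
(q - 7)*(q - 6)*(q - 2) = q^3 - 15*q^2 + 68*q - 84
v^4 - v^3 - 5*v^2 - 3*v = v*(v - 3)*(v + 1)^2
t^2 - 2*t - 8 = (t - 4)*(t + 2)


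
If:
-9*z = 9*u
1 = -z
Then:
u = 1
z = -1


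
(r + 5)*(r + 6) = r^2 + 11*r + 30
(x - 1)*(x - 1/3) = x^2 - 4*x/3 + 1/3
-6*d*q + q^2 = q*(-6*d + q)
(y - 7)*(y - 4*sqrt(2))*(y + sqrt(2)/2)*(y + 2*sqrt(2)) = y^4 - 7*y^3 - 3*sqrt(2)*y^3/2 - 18*y^2 + 21*sqrt(2)*y^2/2 - 8*sqrt(2)*y + 126*y + 56*sqrt(2)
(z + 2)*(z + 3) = z^2 + 5*z + 6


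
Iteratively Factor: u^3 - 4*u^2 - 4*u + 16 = (u - 4)*(u^2 - 4) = (u - 4)*(u + 2)*(u - 2)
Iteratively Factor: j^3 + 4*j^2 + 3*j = (j + 1)*(j^2 + 3*j) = (j + 1)*(j + 3)*(j)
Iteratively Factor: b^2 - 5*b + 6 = (b - 3)*(b - 2)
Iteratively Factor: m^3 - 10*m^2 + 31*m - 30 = (m - 2)*(m^2 - 8*m + 15) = (m - 3)*(m - 2)*(m - 5)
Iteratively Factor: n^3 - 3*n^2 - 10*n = (n - 5)*(n^2 + 2*n) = (n - 5)*(n + 2)*(n)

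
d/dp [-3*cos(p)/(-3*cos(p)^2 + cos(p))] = 9*sin(p)/(3*cos(p) - 1)^2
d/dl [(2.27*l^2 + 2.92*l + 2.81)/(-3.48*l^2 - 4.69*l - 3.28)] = (-0.4847*l^2 + 4.6664*l + 3.6013)/(12.1104*l^4 + 32.6424*l^3 + 44.8249*l^2 + 30.7664*l + 10.7584)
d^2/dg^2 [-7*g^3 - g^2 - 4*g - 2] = -42*g - 2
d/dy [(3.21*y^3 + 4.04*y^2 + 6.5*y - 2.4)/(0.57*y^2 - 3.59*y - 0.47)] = (1.8297*y^4 - 23.0478*y^3 - 22.7347*y^2 - 1.0616*y - 11.671)/(0.3249*y^4 - 4.0926*y^3 + 12.3523*y^2 + 3.3746*y + 0.2209)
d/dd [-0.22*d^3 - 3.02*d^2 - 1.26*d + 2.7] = -0.66*d^2 - 6.04*d - 1.26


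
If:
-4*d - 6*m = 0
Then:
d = -3*m/2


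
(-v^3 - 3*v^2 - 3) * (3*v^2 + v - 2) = -3*v^5 - 10*v^4 - v^3 - 3*v^2 - 3*v + 6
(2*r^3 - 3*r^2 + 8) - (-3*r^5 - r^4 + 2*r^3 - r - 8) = 3*r^5 + r^4 - 3*r^2 + r + 16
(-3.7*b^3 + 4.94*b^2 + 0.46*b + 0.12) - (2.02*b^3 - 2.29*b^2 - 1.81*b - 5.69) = -5.72*b^3 + 7.23*b^2 + 2.27*b + 5.81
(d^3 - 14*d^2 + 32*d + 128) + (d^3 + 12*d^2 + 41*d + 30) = 2*d^3 - 2*d^2 + 73*d + 158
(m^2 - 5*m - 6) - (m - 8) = m^2 - 6*m + 2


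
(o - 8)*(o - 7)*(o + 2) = o^3 - 13*o^2 + 26*o + 112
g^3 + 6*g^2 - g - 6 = (g - 1)*(g + 1)*(g + 6)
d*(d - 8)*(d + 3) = d^3 - 5*d^2 - 24*d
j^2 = j^2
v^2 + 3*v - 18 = (v - 3)*(v + 6)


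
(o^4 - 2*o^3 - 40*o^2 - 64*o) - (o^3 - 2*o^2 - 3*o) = o^4 - 3*o^3 - 38*o^2 - 61*o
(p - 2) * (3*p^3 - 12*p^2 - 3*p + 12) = 3*p^4 - 18*p^3 + 21*p^2 + 18*p - 24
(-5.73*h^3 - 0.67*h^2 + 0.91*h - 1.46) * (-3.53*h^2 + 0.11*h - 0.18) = 20.2269*h^5 + 1.7348*h^4 - 2.2546*h^3 + 5.3745*h^2 - 0.3244*h + 0.2628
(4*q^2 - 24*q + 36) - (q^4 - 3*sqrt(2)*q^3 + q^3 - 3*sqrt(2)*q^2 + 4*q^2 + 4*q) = -q^4 - q^3 + 3*sqrt(2)*q^3 + 3*sqrt(2)*q^2 - 28*q + 36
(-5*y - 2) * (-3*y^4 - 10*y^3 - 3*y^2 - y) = 15*y^5 + 56*y^4 + 35*y^3 + 11*y^2 + 2*y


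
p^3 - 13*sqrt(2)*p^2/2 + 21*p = p*(p - 7*sqrt(2)/2)*(p - 3*sqrt(2))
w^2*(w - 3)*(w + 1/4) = w^4 - 11*w^3/4 - 3*w^2/4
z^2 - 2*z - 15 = (z - 5)*(z + 3)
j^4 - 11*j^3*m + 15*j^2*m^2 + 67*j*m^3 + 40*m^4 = (j - 8*m)*(j - 5*m)*(j + m)^2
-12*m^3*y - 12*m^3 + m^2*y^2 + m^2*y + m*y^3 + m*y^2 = (-3*m + y)*(4*m + y)*(m*y + m)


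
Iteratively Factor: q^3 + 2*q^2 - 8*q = (q + 4)*(q^2 - 2*q) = q*(q + 4)*(q - 2)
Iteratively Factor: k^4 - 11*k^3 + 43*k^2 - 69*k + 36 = (k - 3)*(k^3 - 8*k^2 + 19*k - 12) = (k - 3)^2*(k^2 - 5*k + 4) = (k - 3)^2*(k - 1)*(k - 4)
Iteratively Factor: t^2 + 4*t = (t + 4)*(t)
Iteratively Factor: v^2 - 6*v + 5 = (v - 1)*(v - 5)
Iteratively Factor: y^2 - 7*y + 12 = (y - 4)*(y - 3)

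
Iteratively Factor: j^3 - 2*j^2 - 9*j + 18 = (j - 3)*(j^2 + j - 6) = (j - 3)*(j + 3)*(j - 2)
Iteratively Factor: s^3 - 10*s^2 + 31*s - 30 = (s - 2)*(s^2 - 8*s + 15) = (s - 3)*(s - 2)*(s - 5)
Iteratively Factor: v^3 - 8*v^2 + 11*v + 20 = (v - 4)*(v^2 - 4*v - 5) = (v - 5)*(v - 4)*(v + 1)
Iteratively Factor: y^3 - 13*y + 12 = (y - 3)*(y^2 + 3*y - 4) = (y - 3)*(y + 4)*(y - 1)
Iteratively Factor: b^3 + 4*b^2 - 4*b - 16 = (b + 2)*(b^2 + 2*b - 8) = (b + 2)*(b + 4)*(b - 2)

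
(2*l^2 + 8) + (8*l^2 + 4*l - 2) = 10*l^2 + 4*l + 6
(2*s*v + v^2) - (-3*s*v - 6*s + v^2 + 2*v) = 5*s*v + 6*s - 2*v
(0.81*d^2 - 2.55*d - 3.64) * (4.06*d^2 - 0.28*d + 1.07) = 3.2886*d^4 - 10.5798*d^3 - 13.1977*d^2 - 1.7093*d - 3.8948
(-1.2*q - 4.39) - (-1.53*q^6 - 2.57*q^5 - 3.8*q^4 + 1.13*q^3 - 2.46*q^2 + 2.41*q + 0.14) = 1.53*q^6 + 2.57*q^5 + 3.8*q^4 - 1.13*q^3 + 2.46*q^2 - 3.61*q - 4.53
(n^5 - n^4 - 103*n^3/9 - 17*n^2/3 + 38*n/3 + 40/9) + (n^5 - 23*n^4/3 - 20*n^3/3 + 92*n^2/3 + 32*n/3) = 2*n^5 - 26*n^4/3 - 163*n^3/9 + 25*n^2 + 70*n/3 + 40/9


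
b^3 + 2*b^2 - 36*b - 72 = (b - 6)*(b + 2)*(b + 6)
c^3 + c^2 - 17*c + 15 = (c - 3)*(c - 1)*(c + 5)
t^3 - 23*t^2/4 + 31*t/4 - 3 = (t - 4)*(t - 1)*(t - 3/4)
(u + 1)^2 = u^2 + 2*u + 1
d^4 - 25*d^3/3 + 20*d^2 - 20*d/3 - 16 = (d - 4)*(d - 3)*(d - 2)*(d + 2/3)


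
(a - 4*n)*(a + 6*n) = a^2 + 2*a*n - 24*n^2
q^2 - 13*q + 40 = (q - 8)*(q - 5)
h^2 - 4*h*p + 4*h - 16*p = (h + 4)*(h - 4*p)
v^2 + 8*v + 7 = (v + 1)*(v + 7)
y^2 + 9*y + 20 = (y + 4)*(y + 5)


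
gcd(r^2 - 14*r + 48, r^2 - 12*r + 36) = r - 6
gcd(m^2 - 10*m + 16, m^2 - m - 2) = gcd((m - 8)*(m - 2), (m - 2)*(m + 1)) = m - 2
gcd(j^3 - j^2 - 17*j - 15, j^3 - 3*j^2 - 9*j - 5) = j^2 - 4*j - 5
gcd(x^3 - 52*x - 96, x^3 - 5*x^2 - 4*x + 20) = x + 2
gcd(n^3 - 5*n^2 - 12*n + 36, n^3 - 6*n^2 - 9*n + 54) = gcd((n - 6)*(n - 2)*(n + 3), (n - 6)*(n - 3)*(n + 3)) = n^2 - 3*n - 18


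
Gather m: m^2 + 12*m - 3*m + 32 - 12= m^2 + 9*m + 20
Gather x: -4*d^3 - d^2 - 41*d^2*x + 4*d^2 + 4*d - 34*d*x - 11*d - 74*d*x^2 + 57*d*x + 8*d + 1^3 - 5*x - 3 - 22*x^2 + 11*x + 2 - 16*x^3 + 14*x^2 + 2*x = -4*d^3 + 3*d^2 + d - 16*x^3 + x^2*(-74*d - 8) + x*(-41*d^2 + 23*d + 8)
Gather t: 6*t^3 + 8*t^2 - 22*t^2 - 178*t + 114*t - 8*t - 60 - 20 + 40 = 6*t^3 - 14*t^2 - 72*t - 40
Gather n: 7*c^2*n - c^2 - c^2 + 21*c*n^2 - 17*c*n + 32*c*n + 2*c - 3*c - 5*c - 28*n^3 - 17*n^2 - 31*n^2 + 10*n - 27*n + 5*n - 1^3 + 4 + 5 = -2*c^2 - 6*c - 28*n^3 + n^2*(21*c - 48) + n*(7*c^2 + 15*c - 12) + 8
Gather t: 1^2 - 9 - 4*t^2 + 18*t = -4*t^2 + 18*t - 8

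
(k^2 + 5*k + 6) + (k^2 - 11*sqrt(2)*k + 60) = 2*k^2 - 11*sqrt(2)*k + 5*k + 66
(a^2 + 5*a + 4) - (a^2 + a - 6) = 4*a + 10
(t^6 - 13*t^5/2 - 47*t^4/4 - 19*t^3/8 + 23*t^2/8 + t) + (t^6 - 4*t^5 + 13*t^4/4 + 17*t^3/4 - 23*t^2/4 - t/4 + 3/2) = 2*t^6 - 21*t^5/2 - 17*t^4/2 + 15*t^3/8 - 23*t^2/8 + 3*t/4 + 3/2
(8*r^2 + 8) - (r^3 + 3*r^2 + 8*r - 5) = -r^3 + 5*r^2 - 8*r + 13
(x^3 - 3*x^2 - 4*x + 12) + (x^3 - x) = 2*x^3 - 3*x^2 - 5*x + 12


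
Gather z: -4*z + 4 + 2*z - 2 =2 - 2*z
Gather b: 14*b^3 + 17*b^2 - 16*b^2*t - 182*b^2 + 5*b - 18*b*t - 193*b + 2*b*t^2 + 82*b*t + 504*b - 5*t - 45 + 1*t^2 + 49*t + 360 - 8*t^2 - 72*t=14*b^3 + b^2*(-16*t - 165) + b*(2*t^2 + 64*t + 316) - 7*t^2 - 28*t + 315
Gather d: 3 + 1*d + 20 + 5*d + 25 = 6*d + 48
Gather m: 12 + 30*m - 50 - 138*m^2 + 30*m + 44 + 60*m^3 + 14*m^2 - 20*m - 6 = 60*m^3 - 124*m^2 + 40*m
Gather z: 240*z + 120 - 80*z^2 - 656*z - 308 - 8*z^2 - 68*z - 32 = -88*z^2 - 484*z - 220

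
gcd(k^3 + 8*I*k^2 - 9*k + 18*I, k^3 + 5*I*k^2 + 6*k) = k^2 + 5*I*k + 6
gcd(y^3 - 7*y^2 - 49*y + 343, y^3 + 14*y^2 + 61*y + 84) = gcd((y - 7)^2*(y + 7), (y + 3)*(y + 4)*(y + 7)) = y + 7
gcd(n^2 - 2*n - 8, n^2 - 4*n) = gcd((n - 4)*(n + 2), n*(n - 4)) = n - 4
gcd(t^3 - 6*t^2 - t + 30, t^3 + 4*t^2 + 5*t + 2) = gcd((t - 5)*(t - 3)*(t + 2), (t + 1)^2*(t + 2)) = t + 2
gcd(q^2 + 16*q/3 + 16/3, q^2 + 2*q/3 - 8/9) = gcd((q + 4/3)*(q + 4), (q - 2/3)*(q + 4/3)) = q + 4/3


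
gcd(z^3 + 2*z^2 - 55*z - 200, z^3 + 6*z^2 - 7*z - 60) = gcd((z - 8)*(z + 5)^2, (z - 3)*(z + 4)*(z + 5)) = z + 5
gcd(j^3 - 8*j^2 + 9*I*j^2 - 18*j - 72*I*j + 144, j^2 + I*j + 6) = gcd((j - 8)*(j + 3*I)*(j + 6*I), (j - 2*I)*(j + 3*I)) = j + 3*I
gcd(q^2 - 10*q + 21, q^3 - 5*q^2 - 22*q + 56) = q - 7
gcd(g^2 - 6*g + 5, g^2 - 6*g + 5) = g^2 - 6*g + 5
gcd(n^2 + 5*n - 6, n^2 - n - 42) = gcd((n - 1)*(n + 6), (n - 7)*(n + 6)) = n + 6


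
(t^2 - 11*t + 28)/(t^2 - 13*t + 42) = (t - 4)/(t - 6)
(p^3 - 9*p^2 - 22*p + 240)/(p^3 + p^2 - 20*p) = (p^2 - 14*p + 48)/(p*(p - 4))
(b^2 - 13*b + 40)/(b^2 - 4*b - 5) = (b - 8)/(b + 1)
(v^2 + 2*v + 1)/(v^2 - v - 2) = (v + 1)/(v - 2)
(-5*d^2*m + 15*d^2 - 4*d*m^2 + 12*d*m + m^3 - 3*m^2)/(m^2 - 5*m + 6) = (-5*d^2 - 4*d*m + m^2)/(m - 2)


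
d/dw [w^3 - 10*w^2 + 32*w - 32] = 3*w^2 - 20*w + 32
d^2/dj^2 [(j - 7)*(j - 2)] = 2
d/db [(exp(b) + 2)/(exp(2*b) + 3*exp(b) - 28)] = (-(exp(b) + 2)*(2*exp(b) + 3) + exp(2*b) + 3*exp(b) - 28)*exp(b)/(exp(2*b) + 3*exp(b) - 28)^2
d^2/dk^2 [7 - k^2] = -2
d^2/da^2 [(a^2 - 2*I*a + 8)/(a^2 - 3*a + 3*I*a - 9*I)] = (a^3*(6 - 10*I) + a^2*(48 + 54*I) + a*(-36 + 144*I) - 270 - 36*I)/(a^6 + a^5*(-9 + 9*I) - 81*I*a^4 + a^3*(216 + 216*I) - 729*a^2 + a*(729 - 729*I) + 729*I)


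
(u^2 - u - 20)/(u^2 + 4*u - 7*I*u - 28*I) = (u - 5)/(u - 7*I)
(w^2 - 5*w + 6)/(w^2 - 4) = (w - 3)/(w + 2)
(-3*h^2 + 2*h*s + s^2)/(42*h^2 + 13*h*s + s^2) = (-3*h^2 + 2*h*s + s^2)/(42*h^2 + 13*h*s + s^2)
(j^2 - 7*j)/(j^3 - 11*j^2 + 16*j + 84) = j/(j^2 - 4*j - 12)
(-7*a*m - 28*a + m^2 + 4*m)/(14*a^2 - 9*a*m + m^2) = (-m - 4)/(2*a - m)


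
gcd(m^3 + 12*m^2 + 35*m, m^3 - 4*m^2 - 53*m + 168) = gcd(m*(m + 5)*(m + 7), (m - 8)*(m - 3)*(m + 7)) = m + 7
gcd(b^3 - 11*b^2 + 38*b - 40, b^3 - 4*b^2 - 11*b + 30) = b^2 - 7*b + 10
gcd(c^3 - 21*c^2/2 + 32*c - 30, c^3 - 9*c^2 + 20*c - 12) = c^2 - 8*c + 12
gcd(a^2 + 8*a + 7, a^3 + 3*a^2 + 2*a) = a + 1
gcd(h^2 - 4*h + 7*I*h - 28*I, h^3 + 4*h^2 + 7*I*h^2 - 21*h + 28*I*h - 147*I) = h + 7*I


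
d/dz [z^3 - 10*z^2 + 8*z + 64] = 3*z^2 - 20*z + 8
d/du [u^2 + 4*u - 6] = 2*u + 4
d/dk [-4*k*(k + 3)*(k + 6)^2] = -16*k^3 - 180*k^2 - 576*k - 432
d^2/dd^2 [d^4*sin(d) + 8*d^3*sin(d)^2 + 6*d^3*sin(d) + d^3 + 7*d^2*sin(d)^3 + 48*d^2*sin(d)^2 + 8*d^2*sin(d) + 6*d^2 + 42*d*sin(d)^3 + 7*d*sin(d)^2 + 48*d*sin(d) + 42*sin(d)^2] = -d^4*sin(d) - 6*d^3*sin(d) + 8*d^3*cos(d) + 16*d^3*cos(2*d) - 5*d^2*sin(d)/4 + 48*d^2*sin(2*d) + 63*d^2*sin(3*d)/4 + 36*d^2*cos(d) + 96*d^2*cos(2*d) - 87*d*sin(d)/2 + 192*d*sin(2*d) + 189*d*sin(3*d)/2 + 53*d*cos(d) - 10*d*cos(2*d) - 21*d*cos(3*d) + 30*d + 53*sin(d)/2 + 14*sin(2*d) - 7*sin(3*d)/2 + 159*cos(d) + 36*cos(2*d) - 63*cos(3*d) + 60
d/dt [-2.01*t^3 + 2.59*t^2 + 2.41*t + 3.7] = -6.03*t^2 + 5.18*t + 2.41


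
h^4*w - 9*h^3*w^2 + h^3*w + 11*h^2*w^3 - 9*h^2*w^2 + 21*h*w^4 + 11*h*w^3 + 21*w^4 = (h - 7*w)*(h - 3*w)*(h + w)*(h*w + w)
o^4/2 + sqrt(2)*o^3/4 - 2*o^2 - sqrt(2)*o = o*(o/2 + 1)*(o - 2)*(o + sqrt(2)/2)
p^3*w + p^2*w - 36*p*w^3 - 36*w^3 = (p - 6*w)*(p + 6*w)*(p*w + w)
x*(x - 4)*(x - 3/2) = x^3 - 11*x^2/2 + 6*x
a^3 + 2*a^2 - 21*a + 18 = (a - 3)*(a - 1)*(a + 6)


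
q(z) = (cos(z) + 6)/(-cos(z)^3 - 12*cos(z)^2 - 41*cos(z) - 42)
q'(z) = (cos(z) + 6)*(-3*sin(z)*cos(z)^2 - 24*sin(z)*cos(z) - 41*sin(z))/(-cos(z)^3 - 12*cos(z)^2 - 41*cos(z) - 42)^2 - sin(z)/(-cos(z)^3 - 12*cos(z)^2 - 41*cos(z) - 42) = -(291*cos(z)/2 + 15*cos(2*z) + cos(3*z)/2 + 219)*sin(z)/(cos(z)^3 + 12*cos(z)^2 + 41*cos(z) + 42)^2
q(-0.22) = -0.07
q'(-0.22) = 0.01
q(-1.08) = -0.10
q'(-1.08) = 0.06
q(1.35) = -0.12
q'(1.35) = -0.09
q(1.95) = -0.20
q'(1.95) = -0.18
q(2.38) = -0.29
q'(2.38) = -0.24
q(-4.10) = -0.24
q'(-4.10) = -0.22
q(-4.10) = -0.24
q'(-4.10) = -0.22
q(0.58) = -0.08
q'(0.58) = -0.03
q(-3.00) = -0.41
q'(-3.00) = 0.08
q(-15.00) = -0.30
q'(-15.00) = 0.24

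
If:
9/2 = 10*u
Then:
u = 9/20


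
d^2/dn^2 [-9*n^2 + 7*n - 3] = -18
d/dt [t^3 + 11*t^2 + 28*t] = 3*t^2 + 22*t + 28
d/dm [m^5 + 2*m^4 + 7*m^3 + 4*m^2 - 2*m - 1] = 5*m^4 + 8*m^3 + 21*m^2 + 8*m - 2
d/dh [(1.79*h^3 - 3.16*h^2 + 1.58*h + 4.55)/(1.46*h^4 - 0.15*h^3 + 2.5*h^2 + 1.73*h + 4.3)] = (-2.6134*h^6 + 9.2272*h^5 - 2.9194*h^4 - 19.9046*h^3 + 15.7217*h^2 - 49.926*h - 1.0775)/(2.1316*h^8 - 0.438*h^7 + 7.3225*h^6 + 4.3016*h^5 + 18.287*h^4 + 7.36*h^3 + 24.4929*h^2 + 14.878*h + 18.49)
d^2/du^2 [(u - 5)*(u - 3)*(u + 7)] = 6*u - 2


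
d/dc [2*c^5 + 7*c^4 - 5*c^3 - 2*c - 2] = 10*c^4 + 28*c^3 - 15*c^2 - 2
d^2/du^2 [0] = 0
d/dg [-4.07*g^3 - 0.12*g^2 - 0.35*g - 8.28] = -12.21*g^2 - 0.24*g - 0.35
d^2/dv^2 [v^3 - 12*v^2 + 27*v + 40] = 6*v - 24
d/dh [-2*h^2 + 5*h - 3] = 5 - 4*h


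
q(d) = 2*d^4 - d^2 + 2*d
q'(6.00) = 1718.00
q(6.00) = 2568.00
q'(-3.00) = -208.00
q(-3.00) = 147.00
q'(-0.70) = 0.66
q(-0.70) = -1.41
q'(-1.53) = -23.59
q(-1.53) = 5.56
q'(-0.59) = 1.54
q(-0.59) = -1.29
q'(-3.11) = -232.42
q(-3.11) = 171.21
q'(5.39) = 1243.95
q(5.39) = 1669.78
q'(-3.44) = -316.78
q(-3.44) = 261.35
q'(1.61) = 32.17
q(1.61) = 14.07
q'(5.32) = 1195.91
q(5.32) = 1584.39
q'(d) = 8*d^3 - 2*d + 2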